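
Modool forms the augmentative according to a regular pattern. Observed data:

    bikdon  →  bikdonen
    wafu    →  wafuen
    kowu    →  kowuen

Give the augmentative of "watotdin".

Every pair shown (bikdon → bikdonen, wafu → wafuen, kowu → kowuen) follows the same rule: add -en.
So watotdin → watotdinen.

watotdinen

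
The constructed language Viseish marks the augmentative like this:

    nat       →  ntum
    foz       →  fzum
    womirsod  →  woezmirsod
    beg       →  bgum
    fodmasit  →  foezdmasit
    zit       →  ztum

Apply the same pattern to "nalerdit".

naezlerdit

nat and fodmasit both end in -t yet inflect differently (ntum, foezdmasit), so the final letter is not what conditions the rule; the number of vowels is.
"nalerdit" has 3 vowels. The stems with 3 vowels (fodmasit → foezdmasit, womirsod → woezmirsod) insert -ez- after the first vowel.
The other pattern: stems with 1 vowel delete the last vowel and add -um.
So nalerdit → naezlerdit.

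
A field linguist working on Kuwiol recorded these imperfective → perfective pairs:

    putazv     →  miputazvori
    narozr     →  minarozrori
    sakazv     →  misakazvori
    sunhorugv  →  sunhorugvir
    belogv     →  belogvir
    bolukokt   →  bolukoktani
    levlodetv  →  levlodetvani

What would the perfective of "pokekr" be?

pokekrani

putazv and sunhorugv both end in -v yet inflect differently (miputazvori, sunhorugvir), so the final letter is not what conditions the rule; the second-to-last letter is.
"pokekr" has second-to-last letter 'k'. The one such stem in the data (bolukokt → bolukoktani) adds -ani, so the same rule applies.
So pokekr → pokekrani.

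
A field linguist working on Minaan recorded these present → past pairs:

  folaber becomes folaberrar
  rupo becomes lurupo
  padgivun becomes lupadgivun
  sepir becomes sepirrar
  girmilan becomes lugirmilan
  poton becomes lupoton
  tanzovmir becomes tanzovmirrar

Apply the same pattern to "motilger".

motilgerrar

"motilger" ends in -r. The stems ending in -r (folaber → folaberrar, sepir → sepirrar, tanzovmir → tanzovmirrar) double the final consonant and add -ar.
The other pattern: stems ending in -n or -o add the prefix lu-.
So motilger → motilgerrar.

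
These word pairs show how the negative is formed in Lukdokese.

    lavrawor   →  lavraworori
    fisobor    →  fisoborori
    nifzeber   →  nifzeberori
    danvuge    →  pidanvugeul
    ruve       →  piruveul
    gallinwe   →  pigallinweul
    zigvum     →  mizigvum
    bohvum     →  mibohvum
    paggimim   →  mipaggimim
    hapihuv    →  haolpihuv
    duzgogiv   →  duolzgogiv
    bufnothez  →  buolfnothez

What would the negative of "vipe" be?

"vipe" ends in -e. The stems ending in -e (danvuge → pidanvugeul, ruve → piruveul, gallinwe → pigallinweul) add pi- … -ul around the stem.
The other patterns: stems ending in -r add -ori; stems ending in -m add the prefix mi-; stems ending in -v or -z insert -ol- after the first vowel.
So vipe → pivipeul.

pivipeul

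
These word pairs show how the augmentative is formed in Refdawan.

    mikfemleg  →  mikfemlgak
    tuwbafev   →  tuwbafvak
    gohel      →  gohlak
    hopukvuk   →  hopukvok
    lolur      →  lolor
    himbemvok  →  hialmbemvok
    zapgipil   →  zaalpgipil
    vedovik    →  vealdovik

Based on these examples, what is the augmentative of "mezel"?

hopukvuk and himbemvok both end in -k yet inflect differently (hopukvok, hialmbemvok), so the final letter is not what conditions the rule; the last vowel is.
"mezel" has last vowel 'e'. The stems whose last vowel is 'e' (mikfemleg → mikfemlgak, tuwbafev → tuwbafvak, gohel → gohlak) delete the last vowel and add -ak.
The other patterns: stems whose last vowel is 'u' change the last vowel to 'o'; stems whose last vowel is 'i' or 'o' insert -al- after the first vowel.
So mezel → mezlak.

mezlak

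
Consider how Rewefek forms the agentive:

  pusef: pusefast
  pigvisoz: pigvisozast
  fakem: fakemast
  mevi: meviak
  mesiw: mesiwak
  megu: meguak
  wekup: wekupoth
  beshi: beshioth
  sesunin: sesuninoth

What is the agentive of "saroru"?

saroruoth

mevi and beshi both end in -i yet inflect differently (meviak, beshioth), so the final letter is not what conditions the rule; the first letter is.
"saroru" begins with s-. The one such stem in the data (sesunin → sesuninoth) adds -oth, so the same rule applies.
So saroru → saroruoth.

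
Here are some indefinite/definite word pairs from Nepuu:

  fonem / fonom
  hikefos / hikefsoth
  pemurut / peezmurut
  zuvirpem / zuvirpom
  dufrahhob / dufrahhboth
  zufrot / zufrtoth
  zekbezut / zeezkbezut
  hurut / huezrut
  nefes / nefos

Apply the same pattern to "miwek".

miwok

hurut and zufrot both end in -t yet inflect differently (huezrut, zufrtoth), so the final letter is not what conditions the rule; the last vowel is.
"miwek" has last vowel 'e'. The stems whose last vowel is 'e' (zuvirpem → zuvirpom, fonem → fonom, nefes → nefos) change the last vowel to 'o'.
The other patterns: stems whose last vowel is 'u' insert -ez- after the first vowel; stems whose last vowel is 'o' delete the last vowel and add -oth.
So miwek → miwok.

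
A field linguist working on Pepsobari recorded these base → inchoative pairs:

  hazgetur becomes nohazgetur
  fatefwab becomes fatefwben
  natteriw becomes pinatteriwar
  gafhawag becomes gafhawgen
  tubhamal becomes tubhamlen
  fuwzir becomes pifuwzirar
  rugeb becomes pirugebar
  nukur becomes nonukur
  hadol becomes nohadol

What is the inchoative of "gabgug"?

hadol and tubhamal both end in -l yet inflect differently (nohadol, tubhamlen), so the final letter is not what conditions the rule; the last vowel is.
"gabgug" has last vowel 'u'. The stems whose last vowel is 'u' (nukur → nonukur, hazgetur → nohazgetur) add the prefix no-.
The other patterns: stems whose last vowel is 'a' delete the last vowel and add -en; stems whose last vowel is 'e' or 'i' add pi- … -ar around the stem.
So gabgug → nogabgug.

nogabgug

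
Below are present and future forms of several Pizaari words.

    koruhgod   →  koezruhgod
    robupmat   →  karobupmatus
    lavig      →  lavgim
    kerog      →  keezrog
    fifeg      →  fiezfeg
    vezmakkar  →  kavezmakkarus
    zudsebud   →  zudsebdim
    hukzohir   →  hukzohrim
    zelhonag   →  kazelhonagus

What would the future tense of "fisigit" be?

fisigtim

"fisigit" has last vowel 'i'. The stems whose last vowel is 'i' (lavig → lavgim, hukzohir → hukzohrim) delete the last vowel and add -im.
The other patterns: stems whose last vowel is 'e' or 'o' insert -ez- after the first vowel; stems whose last vowel is 'a' add ka- … -us around the stem.
So fisigit → fisigtim.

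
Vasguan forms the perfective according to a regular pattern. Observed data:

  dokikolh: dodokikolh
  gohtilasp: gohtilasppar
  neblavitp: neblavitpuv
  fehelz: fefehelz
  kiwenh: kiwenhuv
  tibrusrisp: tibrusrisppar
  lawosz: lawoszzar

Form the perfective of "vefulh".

vevefulh

"vefulh" has second-to-last letter 'l'. The stems whose second-to-last letter is 'l' (fehelz → fefehelz, dokikolh → dodokikolh) repeat the first consonant+vowel as a prefix.
The other patterns: stems whose second-to-last letter is 's' double the final consonant and add -ar; stems whose second-to-last letter is 'n' or 't' add -uv.
So vefulh → vevefulh.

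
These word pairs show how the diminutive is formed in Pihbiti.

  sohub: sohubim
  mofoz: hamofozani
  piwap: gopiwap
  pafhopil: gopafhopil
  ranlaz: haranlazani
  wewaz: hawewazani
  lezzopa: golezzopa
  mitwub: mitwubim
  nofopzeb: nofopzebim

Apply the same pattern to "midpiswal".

ranlaz and lezzopa both have last vowel 'a' yet inflect differently (haranlazani, golezzopa), so the last vowel is not what conditions the rule; the final letter is.
"midpiswal" ends in -l. The one such stem in the data (pafhopil → gopafhopil) adds the prefix go-, so the same rule applies.
So midpiswal → gomidpiswal.

gomidpiswal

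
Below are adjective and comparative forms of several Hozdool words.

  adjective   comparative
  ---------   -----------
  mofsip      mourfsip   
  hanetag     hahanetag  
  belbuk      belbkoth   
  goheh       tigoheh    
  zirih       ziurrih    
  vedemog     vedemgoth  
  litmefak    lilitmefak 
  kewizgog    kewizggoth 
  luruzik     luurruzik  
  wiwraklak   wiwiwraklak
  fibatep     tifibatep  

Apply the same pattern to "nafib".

goheh and zirih both end in -h yet inflect differently (tigoheh, ziurrih), so the final letter is not what conditions the rule; the last vowel is.
"nafib" has last vowel 'i'. The stems whose last vowel is 'i' (zirih → ziurrih, luruzik → luurruzik, mofsip → mourfsip) insert -ur- after the first vowel.
The other patterns: stems whose last vowel is 'e' add the prefix ti-; stems whose last vowel is 'a' repeat the first consonant+vowel as a prefix; stems whose last vowel is 'o' or 'u' delete the last vowel and add -oth.
So nafib → naurfib.

naurfib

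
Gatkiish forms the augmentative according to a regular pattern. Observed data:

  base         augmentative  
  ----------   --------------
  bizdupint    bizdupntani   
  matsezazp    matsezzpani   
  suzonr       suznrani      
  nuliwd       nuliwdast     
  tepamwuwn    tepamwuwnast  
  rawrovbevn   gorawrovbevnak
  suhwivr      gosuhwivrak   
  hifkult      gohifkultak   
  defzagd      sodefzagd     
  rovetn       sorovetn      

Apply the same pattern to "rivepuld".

gorivepuldak

tepamwuwn and rawrovbevn both end in -n yet inflect differently (tepamwuwnast, gorawrovbevnak), so the final letter is not what conditions the rule; the second-to-last letter is.
"rivepuld" has second-to-last letter 'l'. The one such stem in the data (hifkult → gohifkultak) adds go- … -ak around the stem, so the same rule applies.
The other patterns: stems whose second-to-last letter is 'n' or 'z' delete the last vowel and add -ani; stems whose second-to-last letter is 'w' add -ast; stems whose second-to-last letter is 'g' or 't' add the prefix so-.
So rivepuld → gorivepuldak.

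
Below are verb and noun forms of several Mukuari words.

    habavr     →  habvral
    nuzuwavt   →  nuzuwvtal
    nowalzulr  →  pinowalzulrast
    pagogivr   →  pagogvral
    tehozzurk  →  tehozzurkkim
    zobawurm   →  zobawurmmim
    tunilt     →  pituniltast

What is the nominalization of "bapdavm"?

bapdvmal

"bapdavm" has second-to-last letter 'v'. The stems whose second-to-last letter is 'v' (pagogivr → pagogvral, habavr → habvral, nuzuwavt → nuzuwvtal) delete the last vowel and add -al.
The other patterns: stems whose second-to-last letter is 'r' double the final consonant and add -im; stems whose second-to-last letter is 'l' add pi- … -ast around the stem.
So bapdavm → bapdvmal.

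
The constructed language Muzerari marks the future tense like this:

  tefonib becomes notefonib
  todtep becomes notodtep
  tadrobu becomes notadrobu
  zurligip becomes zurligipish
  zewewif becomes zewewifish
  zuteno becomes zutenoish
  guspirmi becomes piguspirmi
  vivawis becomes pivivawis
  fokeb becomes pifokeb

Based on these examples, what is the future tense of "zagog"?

"zagog" begins with z-. The stems beginning with z- (zurligip → zurligipish, zewewif → zewewifish, zuteno → zutenoish) add -ish.
The other patterns: stems beginning with t- add the prefix no-; stems beginning with f-, g- or v- add the prefix pi-.
So zagog → zagogish.

zagogish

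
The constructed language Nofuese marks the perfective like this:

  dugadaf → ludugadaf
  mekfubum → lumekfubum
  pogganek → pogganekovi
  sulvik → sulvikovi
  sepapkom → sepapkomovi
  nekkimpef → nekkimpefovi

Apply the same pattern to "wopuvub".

luwopuvub

mekfubum and sepapkom both end in -m yet inflect differently (lumekfubum, sepapkomovi), so the final letter is not what conditions the rule; the last vowel is.
"wopuvub" has last vowel 'u'. The one such stem in the data (mekfubum → lumekfubum) adds the prefix lu-, so the same rule applies.
So wopuvub → luwopuvub.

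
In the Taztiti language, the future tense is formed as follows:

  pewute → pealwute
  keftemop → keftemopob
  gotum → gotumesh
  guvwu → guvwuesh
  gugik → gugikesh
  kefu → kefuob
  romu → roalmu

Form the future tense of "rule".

rualle

guvwu and kefu both end in -u yet inflect differently (guvwuesh, kefuob), so the final letter is not what conditions the rule; the first letter is.
"rule" begins with r-. The one such stem in the data (romu → roalmu) inserts -al- after the first vowel (as does pewute), so the same rule applies.
So rule → rualle.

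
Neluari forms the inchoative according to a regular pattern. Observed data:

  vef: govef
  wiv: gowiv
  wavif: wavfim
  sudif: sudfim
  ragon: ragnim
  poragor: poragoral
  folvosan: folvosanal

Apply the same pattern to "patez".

patzim

vef and wavif both end in -f yet inflect differently (govef, wavfim), so the final letter is not what conditions the rule; the number of vowels is.
"patez" has 2 vowels. The stems with 2 vowels (wavif → wavfim, sudif → sudfim, ragon → ragnim) delete the last vowel and add -im.
So patez → patzim.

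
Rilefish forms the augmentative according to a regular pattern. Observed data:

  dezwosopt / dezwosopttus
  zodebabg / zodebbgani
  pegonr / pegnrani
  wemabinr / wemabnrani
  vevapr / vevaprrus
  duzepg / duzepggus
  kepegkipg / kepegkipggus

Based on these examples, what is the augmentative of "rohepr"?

duzepg and zodebabg both end in -g yet inflect differently (duzepggus, zodebbgani), so the final letter is not what conditions the rule; the second-to-last letter is.
"rohepr" has second-to-last letter 'p'. The stems whose second-to-last letter is 'p' (duzepg → duzepggus, kepegkipg → kepegkipggus, dezwosopt → dezwosopttus) double the final consonant and add -us.
The other pattern: stems whose second-to-last letter is 'b' or 'n' delete the last vowel and add -ani.
So rohepr → roheprrus.

roheprrus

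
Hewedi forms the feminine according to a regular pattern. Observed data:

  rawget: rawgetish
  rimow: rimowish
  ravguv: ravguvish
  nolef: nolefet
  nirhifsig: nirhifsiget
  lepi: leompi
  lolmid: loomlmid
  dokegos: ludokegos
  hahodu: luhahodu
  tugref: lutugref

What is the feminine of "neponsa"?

neponsaet

nolef and tugref both end in -f yet inflect differently (nolefet, lutugref), so the final letter is not what conditions the rule; the first letter is.
"neponsa" begins with n-. The stems beginning with n- (nolef → nolefet, nirhifsig → nirhifsiget) add -et.
The other patterns: stems beginning with r- add -ish; stems beginning with l- insert -om- after the first vowel; stems beginning with d-, h- or t- add the prefix lu-.
So neponsa → neponsaet.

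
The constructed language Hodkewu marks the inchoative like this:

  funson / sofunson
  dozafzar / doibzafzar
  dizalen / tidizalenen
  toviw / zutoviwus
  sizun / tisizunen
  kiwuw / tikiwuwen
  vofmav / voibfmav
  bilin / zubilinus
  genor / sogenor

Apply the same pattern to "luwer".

tiluweren

dozafzar and genor both end in -r yet inflect differently (doibzafzar, sogenor), so the final letter is not what conditions the rule; the last vowel is.
"luwer" has last vowel 'e'. The one such stem in the data (dizalen → tidizalenen) adds ti- … -en around the stem, so the same rule applies.
The other patterns: stems whose last vowel is 'a' insert -ib- after the first vowel; stems whose last vowel is 'o' add the prefix so-; stems whose last vowel is 'i' add zu- … -us around the stem.
So luwer → tiluweren.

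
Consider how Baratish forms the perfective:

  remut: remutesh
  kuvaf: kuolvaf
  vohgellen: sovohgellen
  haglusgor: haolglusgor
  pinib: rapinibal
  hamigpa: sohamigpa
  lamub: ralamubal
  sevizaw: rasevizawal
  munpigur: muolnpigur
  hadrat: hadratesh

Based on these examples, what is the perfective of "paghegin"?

hamigpa and sevizaw both have last vowel 'a' yet inflect differently (sohamigpa, rasevizawal), so the last vowel is not what conditions the rule; the final letter is.
"paghegin" ends in -n. The one such stem in the data (vohgellen → sovohgellen) adds the prefix so-, so the same rule applies.
The other patterns: stems ending in -b or -w add ra- … -al around the stem; stems ending in -t add -esh; stems ending in -f or -r insert -ol- after the first vowel.
So paghegin → sopaghegin.

sopaghegin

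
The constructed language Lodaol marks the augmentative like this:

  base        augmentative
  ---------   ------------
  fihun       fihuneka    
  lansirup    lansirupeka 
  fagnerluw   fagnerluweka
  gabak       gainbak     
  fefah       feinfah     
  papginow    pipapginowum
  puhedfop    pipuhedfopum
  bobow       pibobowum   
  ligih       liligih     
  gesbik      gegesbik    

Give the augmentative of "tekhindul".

"tekhindul" has last vowel 'u'. The stems whose last vowel is 'u' (fihun → fihuneka, lansirup → lansirupeka, fagnerluw → fagnerluweka) add -eka.
The other patterns: stems whose last vowel is 'a' insert -in- after the first vowel; stems whose last vowel is 'o' add pi- … -um around the stem; stems whose last vowel is 'i' repeat the first consonant+vowel as a prefix.
So tekhindul → tekhinduleka.

tekhinduleka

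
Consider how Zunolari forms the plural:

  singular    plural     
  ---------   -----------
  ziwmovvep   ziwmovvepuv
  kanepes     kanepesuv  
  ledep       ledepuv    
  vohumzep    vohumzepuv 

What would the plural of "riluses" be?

Every pair shown (ziwmovvep → ziwmovvepuv, kanepes → kanepesuv, ledep → ledepuv, …) follows the same rule: add -uv.
So riluses → rilusesuv.

rilusesuv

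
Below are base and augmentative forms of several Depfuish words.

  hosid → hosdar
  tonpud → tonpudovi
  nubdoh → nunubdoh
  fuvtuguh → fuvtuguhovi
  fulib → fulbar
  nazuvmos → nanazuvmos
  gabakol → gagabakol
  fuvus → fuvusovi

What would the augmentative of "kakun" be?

nubdoh and fuvtuguh both end in -h yet inflect differently (nunubdoh, fuvtuguhovi), so the final letter is not what conditions the rule; the last vowel is.
"kakun" has last vowel 'u'. The stems whose last vowel is 'u' (fuvtuguh → fuvtuguhovi, fuvus → fuvusovi, tonpud → tonpudovi) add -ovi.
The other patterns: stems whose last vowel is 'o' repeat the first consonant+vowel as a prefix; stems whose last vowel is 'i' delete the last vowel and add -ar.
So kakun → kakunovi.

kakunovi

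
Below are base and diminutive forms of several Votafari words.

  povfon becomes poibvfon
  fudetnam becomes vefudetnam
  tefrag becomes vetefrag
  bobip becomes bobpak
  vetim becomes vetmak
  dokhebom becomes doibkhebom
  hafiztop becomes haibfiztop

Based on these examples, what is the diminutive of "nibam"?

fudetnam and vetim both end in -m yet inflect differently (vefudetnam, vetmak), so the final letter is not what conditions the rule; the last vowel is.
"nibam" has last vowel 'a'. The stems whose last vowel is 'a' (fudetnam → vefudetnam, tefrag → vetefrag) add the prefix ve-.
The other patterns: stems whose last vowel is 'i' delete the last vowel and add -ak; stems whose last vowel is 'o' insert -ib- after the first vowel.
So nibam → venibam.

venibam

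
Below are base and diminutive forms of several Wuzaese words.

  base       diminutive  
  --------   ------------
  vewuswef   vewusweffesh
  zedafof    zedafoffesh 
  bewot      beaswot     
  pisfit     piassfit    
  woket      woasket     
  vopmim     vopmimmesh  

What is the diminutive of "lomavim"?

woket and vewuswef both have last vowel 'e' yet inflect differently (woasket, vewusweffesh), so the last vowel is not what conditions the rule; the final letter is.
"lomavim" ends in -m. The one such stem in the data (vopmim → vopmimmesh) doubles the final consonant and adds -esh (as do vewuswef, zedafof), so the same rule applies.
The other pattern: stems ending in -t insert -as- after the first vowel.
So lomavim → lomavimmesh.

lomavimmesh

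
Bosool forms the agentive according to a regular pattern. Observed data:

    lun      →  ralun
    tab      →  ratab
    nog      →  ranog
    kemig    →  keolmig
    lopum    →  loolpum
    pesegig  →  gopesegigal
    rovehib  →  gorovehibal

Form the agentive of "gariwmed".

nog and kemig both end in -g yet inflect differently (ranog, keolmig), so the final letter is not what conditions the rule; the number of vowels is.
"gariwmed" has 3 vowels. The stems with 3 vowels (pesegig → gopesegigal, rovehib → gorovehibal) add go- … -al around the stem.
The other patterns: stems with 1 vowel add the prefix ra-; stems with 2 vowels insert -ol- after the first vowel.
So gariwmed → gogariwmedal.

gogariwmedal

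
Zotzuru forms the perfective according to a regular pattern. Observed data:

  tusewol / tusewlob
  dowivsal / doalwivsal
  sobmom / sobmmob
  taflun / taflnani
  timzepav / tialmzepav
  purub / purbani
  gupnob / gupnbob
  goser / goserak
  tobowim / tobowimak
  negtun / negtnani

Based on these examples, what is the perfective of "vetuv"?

tobowim and sobmom both end in -m yet inflect differently (tobowimak, sobmmob), so the final letter is not what conditions the rule; the last vowel is.
"vetuv" has last vowel 'u'. The stems whose last vowel is 'u' (taflun → taflnani, negtun → negtnani, purub → purbani) delete the last vowel and add -ani.
So vetuv → vetvani.

vetvani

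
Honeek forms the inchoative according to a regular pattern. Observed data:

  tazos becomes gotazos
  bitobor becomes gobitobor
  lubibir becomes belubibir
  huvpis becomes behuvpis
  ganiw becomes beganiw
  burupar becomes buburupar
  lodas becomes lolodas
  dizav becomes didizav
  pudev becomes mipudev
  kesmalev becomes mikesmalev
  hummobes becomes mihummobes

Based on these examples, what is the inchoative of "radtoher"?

bitobor and lubibir both end in -r yet inflect differently (gobitobor, belubibir), so the final letter is not what conditions the rule; the last vowel is.
"radtoher" has last vowel 'e'. The stems whose last vowel is 'e' (pudev → mipudev, kesmalev → mikesmalev, hummobes → mihummobes) add the prefix mi-.
The other patterns: stems whose last vowel is 'o' add the prefix go-; stems whose last vowel is 'i' add the prefix be-; stems whose last vowel is 'a' repeat the first consonant+vowel as a prefix.
So radtoher → miradtoher.

miradtoher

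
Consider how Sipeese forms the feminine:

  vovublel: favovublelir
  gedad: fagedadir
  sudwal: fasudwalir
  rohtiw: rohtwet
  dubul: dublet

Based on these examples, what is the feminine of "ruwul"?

dubul and vovublel both end in -l yet inflect differently (dublet, favovublelir), so the final letter is not what conditions the rule; the last vowel is.
"ruwul" has last vowel 'u'. The one such stem in the data (dubul → dublet) deletes the last vowel and adds -et (as does rohtiw), so the same rule applies.
So ruwul → ruwlet.

ruwlet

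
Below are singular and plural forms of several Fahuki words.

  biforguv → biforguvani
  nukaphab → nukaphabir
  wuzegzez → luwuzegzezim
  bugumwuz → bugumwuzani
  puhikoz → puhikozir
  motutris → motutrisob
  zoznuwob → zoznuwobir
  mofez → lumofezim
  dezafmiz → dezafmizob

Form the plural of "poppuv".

mofez and dezafmiz both end in -z yet inflect differently (lumofezim, dezafmizob), so the final letter is not what conditions the rule; the last vowel is.
"poppuv" has last vowel 'u'. The stems whose last vowel is 'u' (bugumwuz → bugumwuzani, biforguv → biforguvani) add -ani.
The other patterns: stems whose last vowel is 'e' add lu- … -im around the stem; stems whose last vowel is 'i' add -ob; stems whose last vowel is 'a' or 'o' add -ir.
So poppuv → poppuvani.

poppuvani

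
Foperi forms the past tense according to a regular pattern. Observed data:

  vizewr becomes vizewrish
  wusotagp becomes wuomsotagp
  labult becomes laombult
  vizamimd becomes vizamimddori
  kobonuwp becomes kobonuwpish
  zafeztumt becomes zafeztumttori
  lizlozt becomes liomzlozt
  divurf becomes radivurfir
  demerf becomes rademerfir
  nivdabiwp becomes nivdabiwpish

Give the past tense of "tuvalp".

tuomvalp

zafeztumt and labult both end in -t yet inflect differently (zafeztumttori, laombult), so the final letter is not what conditions the rule; the second-to-last letter is.
"tuvalp" has second-to-last letter 'l'. The one such stem in the data (labult → laombult) inserts -om- after the first vowel (as do lizlozt, wusotagp), so the same rule applies.
So tuvalp → tuomvalp.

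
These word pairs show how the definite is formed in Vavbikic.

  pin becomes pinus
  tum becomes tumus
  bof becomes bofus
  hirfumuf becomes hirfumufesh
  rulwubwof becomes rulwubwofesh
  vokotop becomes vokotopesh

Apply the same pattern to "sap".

sapus

bof and hirfumuf both end in -f yet inflect differently (bofus, hirfumufesh), so the final letter is not what conditions the rule; the number of vowels is.
"sap" has 1 vowel. The stems with 1 vowel (pin → pinus, tum → tumus, bof → bofus) add -us.
The other pattern: stems with 3 vowels add -esh.
So sap → sapus.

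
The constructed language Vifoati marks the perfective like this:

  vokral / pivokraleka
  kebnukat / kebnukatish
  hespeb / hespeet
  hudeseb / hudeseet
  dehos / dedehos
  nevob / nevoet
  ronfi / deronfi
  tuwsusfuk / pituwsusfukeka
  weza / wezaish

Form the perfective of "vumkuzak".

pivumkuzakeka

"vumkuzak" ends in -k. The one such stem in the data (tuwsusfuk → pituwsusfukeka) adds pi- … -eka around the stem, so the same rule applies.
So vumkuzak → pivumkuzakeka.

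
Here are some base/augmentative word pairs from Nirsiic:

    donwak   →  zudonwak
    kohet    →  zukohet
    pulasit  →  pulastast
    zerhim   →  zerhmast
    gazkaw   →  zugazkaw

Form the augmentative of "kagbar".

zukagbar

pulasit and kohet both end in -t yet inflect differently (pulastast, zukohet), so the final letter is not what conditions the rule; the last vowel is.
"kagbar" has last vowel 'a'. The stems whose last vowel is 'a' (donwak → zudonwak, gazkaw → zugazkaw) add the prefix zu-.
So kagbar → zukagbar.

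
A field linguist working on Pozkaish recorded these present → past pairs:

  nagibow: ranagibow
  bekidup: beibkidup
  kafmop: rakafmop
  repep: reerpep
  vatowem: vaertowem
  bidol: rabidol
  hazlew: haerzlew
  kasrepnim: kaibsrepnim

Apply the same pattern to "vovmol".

ravovmol

kafmop and repep both end in -p yet inflect differently (rakafmop, reerpep), so the final letter is not what conditions the rule; the last vowel is.
"vovmol" has last vowel 'o'. The stems whose last vowel is 'o' (bidol → rabidol, kafmop → rakafmop, nagibow → ranagibow) add the prefix ra-.
So vovmol → ravovmol.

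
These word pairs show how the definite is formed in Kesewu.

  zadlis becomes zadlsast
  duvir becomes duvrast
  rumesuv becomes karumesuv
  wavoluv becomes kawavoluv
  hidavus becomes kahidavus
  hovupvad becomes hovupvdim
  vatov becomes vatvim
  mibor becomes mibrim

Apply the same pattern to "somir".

somrast

zadlis and hidavus both end in -s yet inflect differently (zadlsast, kahidavus), so the final letter is not what conditions the rule; the last vowel is.
"somir" has last vowel 'i'. The stems whose last vowel is 'i' (zadlis → zadlsast, duvir → duvrast) delete the last vowel and add -ast.
So somir → somrast.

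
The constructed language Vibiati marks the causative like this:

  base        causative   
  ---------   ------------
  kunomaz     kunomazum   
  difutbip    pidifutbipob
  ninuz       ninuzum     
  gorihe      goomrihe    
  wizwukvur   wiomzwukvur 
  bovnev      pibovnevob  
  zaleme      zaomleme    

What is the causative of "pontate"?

poomntate

ninuz and wizwukvur both have last vowel 'u' yet inflect differently (ninuzum, wiomzwukvur), so the last vowel is not what conditions the rule; the final letter is.
"pontate" ends in -e. The stems ending in -e (zaleme → zaomleme, gorihe → goomrihe) insert -om- after the first vowel.
The other patterns: stems ending in -z add -um; stems ending in -p or -v add pi- … -ob around the stem.
So pontate → poomntate.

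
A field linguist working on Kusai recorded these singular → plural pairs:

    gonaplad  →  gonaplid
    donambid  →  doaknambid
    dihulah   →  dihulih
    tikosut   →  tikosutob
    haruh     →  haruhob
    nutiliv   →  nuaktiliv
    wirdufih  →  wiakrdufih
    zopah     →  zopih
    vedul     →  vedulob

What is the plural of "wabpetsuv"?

wabpetsuvob

haruh and zopah both end in -h yet inflect differently (haruhob, zopih), so the final letter is not what conditions the rule; the last vowel is.
"wabpetsuv" has last vowel 'u'. The stems whose last vowel is 'u' (vedul → vedulob, haruh → haruhob, tikosut → tikosutob) add -ob.
The other patterns: stems whose last vowel is 'a' change the last vowel to 'i'; stems whose last vowel is 'i' insert -ak- after the first vowel.
So wabpetsuv → wabpetsuvob.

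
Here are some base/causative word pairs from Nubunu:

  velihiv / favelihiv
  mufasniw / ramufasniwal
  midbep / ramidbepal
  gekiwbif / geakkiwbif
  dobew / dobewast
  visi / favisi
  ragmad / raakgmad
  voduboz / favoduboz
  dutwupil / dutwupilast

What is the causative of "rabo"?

"rabo" begins with r-. The one such stem in the data (ragmad → raakgmad) inserts -ak- after the first vowel (as does gekiwbif), so the same rule applies.
The other patterns: stems beginning with m- add ra- … -al around the stem; stems beginning with d- add -ast; stems beginning with v- add the prefix fa-.
So rabo → raakbo.

raakbo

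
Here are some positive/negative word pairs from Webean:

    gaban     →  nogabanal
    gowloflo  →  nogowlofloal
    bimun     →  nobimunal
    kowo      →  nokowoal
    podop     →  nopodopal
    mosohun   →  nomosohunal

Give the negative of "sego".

Every pair shown (gaban → nogabanal, gowloflo → nogowlofloal, bimun → nobimunal, …) follows the same rule: add no- … -al around the stem.
So sego → nosegoal.

nosegoal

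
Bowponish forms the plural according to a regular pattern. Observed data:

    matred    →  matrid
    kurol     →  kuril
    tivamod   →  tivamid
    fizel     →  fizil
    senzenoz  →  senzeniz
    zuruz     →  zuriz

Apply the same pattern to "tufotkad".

Every pair shown (matred → matrid, kurol → kuril, tivamod → tivamid, …) follows the same rule: change the last vowel to 'i'.
So tufotkad → tufotkid.

tufotkid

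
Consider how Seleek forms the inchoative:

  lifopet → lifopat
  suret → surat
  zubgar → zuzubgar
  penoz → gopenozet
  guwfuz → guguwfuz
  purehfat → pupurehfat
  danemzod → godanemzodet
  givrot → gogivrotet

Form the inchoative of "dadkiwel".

dadkiwal

givrot and lifopet both end in -t yet inflect differently (gogivrotet, lifopat), so the final letter is not what conditions the rule; the last vowel is.
"dadkiwel" has last vowel 'e'. The stems whose last vowel is 'e' (lifopet → lifopat, suret → surat) change the last vowel to 'a'.
So dadkiwel → dadkiwal.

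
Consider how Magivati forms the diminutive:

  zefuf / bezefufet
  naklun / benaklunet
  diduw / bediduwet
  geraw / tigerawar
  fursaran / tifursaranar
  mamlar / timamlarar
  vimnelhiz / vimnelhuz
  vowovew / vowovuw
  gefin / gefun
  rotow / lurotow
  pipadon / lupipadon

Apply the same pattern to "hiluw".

diduw and geraw both end in -w yet inflect differently (bediduwet, tigerawar), so the final letter is not what conditions the rule; the last vowel is.
"hiluw" has last vowel 'u'. The stems whose last vowel is 'u' (zefuf → bezefufet, naklun → benaklunet, diduw → bediduwet) add be- … -et around the stem.
The other patterns: stems whose last vowel is 'a' add ti- … -ar around the stem; stems whose last vowel is 'e' or 'i' change the last vowel to 'u'; stems whose last vowel is 'o' add the prefix lu-.
So hiluw → behiluwet.

behiluwet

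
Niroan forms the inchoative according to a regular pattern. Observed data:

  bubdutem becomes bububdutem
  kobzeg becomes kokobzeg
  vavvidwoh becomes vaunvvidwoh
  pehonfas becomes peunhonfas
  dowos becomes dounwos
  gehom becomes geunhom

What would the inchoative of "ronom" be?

bubdutem and gehom both end in -m yet inflect differently (bububdutem, geunhom), so the final letter is not what conditions the rule; the last vowel is.
"ronom" has last vowel 'o'. The stems whose last vowel is 'o' (vavvidwoh → vaunvvidwoh, dowos → dounwos, gehom → geunhom) insert -un- after the first vowel.
The other pattern: stems whose last vowel is 'e' repeat the first consonant+vowel as a prefix.
So ronom → rounnom.

rounnom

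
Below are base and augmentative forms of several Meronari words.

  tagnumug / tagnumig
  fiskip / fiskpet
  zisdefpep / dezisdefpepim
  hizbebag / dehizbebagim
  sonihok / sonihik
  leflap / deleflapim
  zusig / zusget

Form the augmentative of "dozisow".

"dozisow" has last vowel 'o'. The one such stem in the data (sonihok → sonihik) changes the last vowel to 'i' (as does tagnumug), so the same rule applies.
The other patterns: stems whose last vowel is 'a' or 'e' add de- … -im around the stem; stems whose last vowel is 'i' delete the last vowel and add -et.
So dozisow → dozisiw.

dozisiw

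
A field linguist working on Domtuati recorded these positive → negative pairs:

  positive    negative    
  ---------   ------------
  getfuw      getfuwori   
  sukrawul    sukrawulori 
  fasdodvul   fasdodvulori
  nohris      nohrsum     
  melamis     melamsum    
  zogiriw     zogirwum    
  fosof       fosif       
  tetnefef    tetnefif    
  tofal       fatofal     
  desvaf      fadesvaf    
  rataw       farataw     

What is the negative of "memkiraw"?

famemkiraw

getfuw and zogiriw both end in -w yet inflect differently (getfuwori, zogirwum), so the final letter is not what conditions the rule; the last vowel is.
"memkiraw" has last vowel 'a'. The stems whose last vowel is 'a' (tofal → fatofal, desvaf → fadesvaf, rataw → farataw) add the prefix fa-.
So memkiraw → famemkiraw.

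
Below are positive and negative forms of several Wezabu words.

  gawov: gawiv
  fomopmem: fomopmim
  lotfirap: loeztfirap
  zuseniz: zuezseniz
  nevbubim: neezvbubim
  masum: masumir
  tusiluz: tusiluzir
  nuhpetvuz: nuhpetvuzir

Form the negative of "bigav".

fomopmem and nevbubim both end in -m yet inflect differently (fomopmim, neezvbubim), so the final letter is not what conditions the rule; the last vowel is.
"bigav" has last vowel 'a'. The one such stem in the data (lotfirap → loeztfirap) inserts -ez- after the first vowel (as do zuseniz, nevbubim), so the same rule applies.
The other patterns: stems whose last vowel is 'e' or 'o' change the last vowel to 'i'; stems whose last vowel is 'u' add -ir.
So bigav → biezgav.

biezgav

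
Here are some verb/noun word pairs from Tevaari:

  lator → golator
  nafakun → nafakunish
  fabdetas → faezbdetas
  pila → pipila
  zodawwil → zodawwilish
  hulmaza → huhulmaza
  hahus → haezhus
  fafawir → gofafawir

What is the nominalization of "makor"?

gomakor

hulmaza and fabdetas both have last vowel 'a' yet inflect differently (huhulmaza, faezbdetas), so the last vowel is not what conditions the rule; the final letter is.
"makor" ends in -r. The stems ending in -r (lator → golator, fafawir → gofafawir) add the prefix go-.
So makor → gomakor.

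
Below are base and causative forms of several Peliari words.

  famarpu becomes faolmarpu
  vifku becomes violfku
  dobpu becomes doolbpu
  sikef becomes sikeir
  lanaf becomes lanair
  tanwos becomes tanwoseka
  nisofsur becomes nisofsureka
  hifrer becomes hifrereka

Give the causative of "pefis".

famarpu and nisofsur both have last vowel 'u' yet inflect differently (faolmarpu, nisofsureka), so the last vowel is not what conditions the rule; the final letter is.
"pefis" ends in -s. The one such stem in the data (tanwos → tanwoseka) adds -eka, so the same rule applies.
The other patterns: stems ending in -u insert -ol- after the first vowel; stems ending in -f drop the final letter and add -ir.
So pefis → pefiseka.

pefiseka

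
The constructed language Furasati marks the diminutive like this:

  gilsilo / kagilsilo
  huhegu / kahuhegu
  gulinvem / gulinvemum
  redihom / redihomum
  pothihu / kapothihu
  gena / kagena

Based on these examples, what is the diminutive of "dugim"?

gilsilo and redihom both have last vowel 'o' yet inflect differently (kagilsilo, redihomum), so the last vowel is not what conditions the rule; whether the stem ends in a vowel or a consonant is.
"dugim" ends in a consonant. The stems ending in a consonant (gulinvem → gulinvemum, redihom → redihomum) add -um.
So dugim → dugimum.

dugimum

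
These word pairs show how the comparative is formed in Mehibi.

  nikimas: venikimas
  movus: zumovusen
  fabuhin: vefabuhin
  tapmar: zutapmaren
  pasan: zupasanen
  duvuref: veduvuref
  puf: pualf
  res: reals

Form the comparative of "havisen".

vehavisen

res and movus both end in -s yet inflect differently (reals, zumovusen), so the final letter is not what conditions the rule; the number of vowels is.
"havisen" has 3 vowels. The stems with 3 vowels (duvuref → veduvuref, fabuhin → vefabuhin, nikimas → venikimas) add the prefix ve-.
So havisen → vehavisen.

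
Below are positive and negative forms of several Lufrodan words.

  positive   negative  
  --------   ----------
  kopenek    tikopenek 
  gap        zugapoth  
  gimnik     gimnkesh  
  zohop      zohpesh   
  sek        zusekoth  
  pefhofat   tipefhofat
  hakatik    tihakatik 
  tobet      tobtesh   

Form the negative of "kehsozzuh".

gap and zohop both end in -p yet inflect differently (zugapoth, zohpesh), so the final letter is not what conditions the rule; the number of vowels is.
"kehsozzuh" has 3 vowels. The stems with 3 vowels (kopenek → tikopenek, pefhofat → tipefhofat, hakatik → tihakatik) add the prefix ti-.
The other patterns: stems with 1 vowel add zu- … -oth around the stem; stems with 2 vowels delete the last vowel and add -esh.
So kehsozzuh → tikehsozzuh.

tikehsozzuh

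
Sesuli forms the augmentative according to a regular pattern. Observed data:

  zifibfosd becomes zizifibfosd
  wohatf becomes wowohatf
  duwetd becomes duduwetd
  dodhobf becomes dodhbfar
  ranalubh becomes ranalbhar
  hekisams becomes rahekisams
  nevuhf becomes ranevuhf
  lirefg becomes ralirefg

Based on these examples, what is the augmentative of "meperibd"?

wohatf and dodhobf both end in -f yet inflect differently (wowohatf, dodhbfar), so the final letter is not what conditions the rule; the second-to-last letter is.
"meperibd" has second-to-last letter 'b'. The stems whose second-to-last letter is 'b' (dodhobf → dodhbfar, ranalubh → ranalbhar) delete the last vowel and add -ar.
The other patterns: stems whose second-to-last letter is 's' or 't' repeat the first consonant+vowel as a prefix; stems whose second-to-last letter is 'f', 'h' or 'm' add the prefix ra-.
So meperibd → meperbdar.

meperbdar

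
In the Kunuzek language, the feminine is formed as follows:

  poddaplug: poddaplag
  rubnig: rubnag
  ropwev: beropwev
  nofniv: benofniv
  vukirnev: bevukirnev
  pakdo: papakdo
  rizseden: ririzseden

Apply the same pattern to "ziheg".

zihag

rubnig and nofniv both have last vowel 'i' yet inflect differently (rubnag, benofniv), so the last vowel is not what conditions the rule; the final letter is.
"ziheg" ends in -g. The stems ending in -g (poddaplug → poddaplag, rubnig → rubnag) change the last vowel to 'a'.
So ziheg → zihag.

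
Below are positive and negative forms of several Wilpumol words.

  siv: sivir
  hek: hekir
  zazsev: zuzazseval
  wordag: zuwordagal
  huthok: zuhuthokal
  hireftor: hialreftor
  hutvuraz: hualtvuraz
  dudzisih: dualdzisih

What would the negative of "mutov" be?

zumutoval

siv and zazsev both end in -v yet inflect differently (sivir, zuzazseval), so the final letter is not what conditions the rule; the number of vowels is.
"mutov" has 2 vowels. The stems with 2 vowels (zazsev → zuzazseval, wordag → zuwordagal, huthok → zuhuthokal) add zu- … -al around the stem.
The other patterns: stems with 1 vowel add -ir; stems with 3 vowels insert -al- after the first vowel.
So mutov → zumutoval.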